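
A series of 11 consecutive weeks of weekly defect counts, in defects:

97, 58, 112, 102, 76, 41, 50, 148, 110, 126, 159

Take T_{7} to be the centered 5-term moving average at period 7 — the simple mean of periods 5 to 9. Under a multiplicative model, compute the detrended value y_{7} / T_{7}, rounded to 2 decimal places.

Trend T_7 = (76 + 41 + 50 + 148 + 110) / 5 = 425/5 = 85.0000
Ratio to trend: 50 / 85.0000 = 0.59

0.59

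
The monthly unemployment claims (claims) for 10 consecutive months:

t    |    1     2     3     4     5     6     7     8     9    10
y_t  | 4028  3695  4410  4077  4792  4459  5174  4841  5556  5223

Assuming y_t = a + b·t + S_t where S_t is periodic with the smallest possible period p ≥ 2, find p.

First differences y_{t+1} − y_t: -333, 715, -333, 715, -333, 715, …
The difference pattern repeats every 2 terms and not for any smaller step, so p = 2.

2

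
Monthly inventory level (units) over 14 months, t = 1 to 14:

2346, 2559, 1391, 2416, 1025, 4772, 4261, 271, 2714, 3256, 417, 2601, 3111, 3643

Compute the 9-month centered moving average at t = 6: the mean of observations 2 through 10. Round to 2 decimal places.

2518.33

Sum of periods 2–10: 2559 + 1391 + 2416 + 1025 + 4772 + 4261 + 271 + 2714 + 3256 = 22665
Divide by 9: 22665 / 9 = 2518.33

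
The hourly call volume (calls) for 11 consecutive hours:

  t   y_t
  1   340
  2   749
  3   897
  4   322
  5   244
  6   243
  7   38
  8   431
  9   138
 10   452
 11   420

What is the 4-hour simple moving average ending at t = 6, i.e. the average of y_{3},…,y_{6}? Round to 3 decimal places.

Sum of periods 3–6: 897 + 322 + 244 + 243 = 1706
Divide by 4: 1706 / 4 = 426.500

426.500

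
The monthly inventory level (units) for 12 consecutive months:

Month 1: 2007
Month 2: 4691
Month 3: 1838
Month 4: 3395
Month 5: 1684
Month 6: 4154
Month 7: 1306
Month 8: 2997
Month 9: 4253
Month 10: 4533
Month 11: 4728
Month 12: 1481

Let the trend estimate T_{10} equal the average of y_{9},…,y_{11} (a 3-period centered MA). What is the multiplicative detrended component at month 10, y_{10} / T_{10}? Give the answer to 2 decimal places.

1.01

Trend T_10 = (4253 + 4533 + 4728) / 3 = 13514/3 = 4504.6667
Ratio to trend: 4533 / 4504.6667 = 1.01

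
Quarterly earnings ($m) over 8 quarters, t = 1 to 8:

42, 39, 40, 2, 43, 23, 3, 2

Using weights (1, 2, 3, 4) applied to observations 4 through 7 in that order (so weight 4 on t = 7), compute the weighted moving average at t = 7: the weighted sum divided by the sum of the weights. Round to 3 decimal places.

16.900

Weighted sum: 1·2 + 2·43 + 3·23 + 4·3 = 2 + 86 + 69 + 12 = 169
Weight total: 1 + 2 + 3 + 4 = 10
WMA = 169 / 10 = 16.900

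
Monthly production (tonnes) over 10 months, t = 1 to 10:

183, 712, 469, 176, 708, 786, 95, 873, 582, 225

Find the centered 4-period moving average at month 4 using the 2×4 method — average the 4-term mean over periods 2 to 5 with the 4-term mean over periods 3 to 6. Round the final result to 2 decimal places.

Sum over 2–5: 712 + 469 + 176 + 708 = 2065
Sum over 3–6: 469 + 176 + 708 + 786 = 2139
CMA at t=4 = (2065 + 2139) / (2·4) = 4204 / 8 = 525.50

525.50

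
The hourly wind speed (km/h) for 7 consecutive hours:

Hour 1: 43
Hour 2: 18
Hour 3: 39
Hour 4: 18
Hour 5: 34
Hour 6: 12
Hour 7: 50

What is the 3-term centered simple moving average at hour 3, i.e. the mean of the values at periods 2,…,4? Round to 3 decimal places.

25.000

Sum of periods 2–4: 18 + 39 + 18 = 75
Divide by 3: 75 / 3 = 25.000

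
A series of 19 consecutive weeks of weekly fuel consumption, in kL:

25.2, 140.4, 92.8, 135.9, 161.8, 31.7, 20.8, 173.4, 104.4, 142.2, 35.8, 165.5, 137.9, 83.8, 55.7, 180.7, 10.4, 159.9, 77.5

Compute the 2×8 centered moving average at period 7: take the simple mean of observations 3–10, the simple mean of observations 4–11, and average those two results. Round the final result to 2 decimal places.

Sum over 3–10: 92.8 + 135.9 + 161.8 + 31.7 + 20.8 + 173.4 + 104.4 + 142.2 = 863.0
Sum over 4–11: 135.9 + 161.8 + 31.7 + 20.8 + 173.4 + 104.4 + 142.2 + 35.8 = 806.0
CMA at t=7 = (863.0 + 806.0) / (2·8) = 1669.0 / 16 = 104.31

104.31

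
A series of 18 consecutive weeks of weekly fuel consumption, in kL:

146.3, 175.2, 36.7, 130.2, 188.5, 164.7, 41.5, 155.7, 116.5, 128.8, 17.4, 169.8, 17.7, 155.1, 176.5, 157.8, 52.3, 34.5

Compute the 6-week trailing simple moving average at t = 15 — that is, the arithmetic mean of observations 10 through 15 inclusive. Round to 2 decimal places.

110.88

Sum of periods 10–15: 128.8 + 17.4 + 169.8 + 17.7 + 155.1 + 176.5 = 665.3
Divide by 6: 665.3 / 6 = 110.88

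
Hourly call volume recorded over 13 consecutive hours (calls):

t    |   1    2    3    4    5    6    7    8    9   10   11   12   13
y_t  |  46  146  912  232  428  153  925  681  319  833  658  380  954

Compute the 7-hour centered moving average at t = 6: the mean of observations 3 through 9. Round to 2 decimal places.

Sum of periods 3–9: 912 + 232 + 428 + 153 + 925 + 681 + 319 = 3650
Divide by 7: 3650 / 7 = 521.43

521.43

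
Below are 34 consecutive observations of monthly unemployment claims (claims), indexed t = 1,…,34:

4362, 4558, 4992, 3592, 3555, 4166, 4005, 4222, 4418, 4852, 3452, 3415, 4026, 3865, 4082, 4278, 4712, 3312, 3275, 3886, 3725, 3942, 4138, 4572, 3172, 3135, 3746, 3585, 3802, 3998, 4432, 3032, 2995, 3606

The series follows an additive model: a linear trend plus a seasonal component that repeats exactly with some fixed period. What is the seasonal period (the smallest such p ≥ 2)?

7

First differences y_{t+1} − y_t: 196, 434, -1400, -37, 611, -161, 217, 196, 434, -1400, -37, 611, -161, 217, 196, 434, …
The difference pattern repeats every 7 terms and not for any smaller step, so p = 7.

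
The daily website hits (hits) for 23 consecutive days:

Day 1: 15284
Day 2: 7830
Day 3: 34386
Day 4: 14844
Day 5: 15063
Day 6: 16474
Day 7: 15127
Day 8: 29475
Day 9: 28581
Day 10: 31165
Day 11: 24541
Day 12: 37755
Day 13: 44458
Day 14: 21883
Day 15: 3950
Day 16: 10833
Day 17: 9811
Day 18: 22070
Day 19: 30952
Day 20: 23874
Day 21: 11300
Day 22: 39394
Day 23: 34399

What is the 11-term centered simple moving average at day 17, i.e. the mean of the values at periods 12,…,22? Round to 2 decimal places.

Sum of periods 12–22: 37755 + 44458 + 21883 + 3950 + 10833 + 9811 + 22070 + 30952 + 23874 + 11300 + 39394 = 256280
Divide by 11: 256280 / 11 = 23298.18

23298.18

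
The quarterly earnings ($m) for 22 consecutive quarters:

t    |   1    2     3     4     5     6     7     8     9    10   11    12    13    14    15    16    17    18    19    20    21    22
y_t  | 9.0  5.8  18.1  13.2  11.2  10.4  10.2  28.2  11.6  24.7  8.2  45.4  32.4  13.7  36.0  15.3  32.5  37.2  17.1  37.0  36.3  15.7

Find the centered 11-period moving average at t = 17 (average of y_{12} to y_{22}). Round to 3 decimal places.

Sum of periods 12–22: 45.4 + 32.4 + 13.7 + 36.0 + 15.3 + 32.5 + 37.2 + 17.1 + 37.0 + 36.3 + 15.7 = 318.6
Divide by 11: 318.6 / 11 = 28.964

28.964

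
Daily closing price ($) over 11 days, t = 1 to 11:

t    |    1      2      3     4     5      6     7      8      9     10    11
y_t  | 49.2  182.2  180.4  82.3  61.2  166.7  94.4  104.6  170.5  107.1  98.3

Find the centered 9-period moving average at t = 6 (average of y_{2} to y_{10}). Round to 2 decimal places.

Sum of periods 2–10: 182.2 + 180.4 + 82.3 + 61.2 + 166.7 + 94.4 + 104.6 + 170.5 + 107.1 = 1149.4
Divide by 9: 1149.4 / 9 = 127.71

127.71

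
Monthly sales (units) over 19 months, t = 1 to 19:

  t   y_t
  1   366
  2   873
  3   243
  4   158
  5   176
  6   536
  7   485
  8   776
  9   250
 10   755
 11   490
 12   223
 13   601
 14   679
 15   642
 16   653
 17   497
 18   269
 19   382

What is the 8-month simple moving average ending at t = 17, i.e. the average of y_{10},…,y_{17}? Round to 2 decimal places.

567.50

Sum of periods 10–17: 755 + 490 + 223 + 601 + 679 + 642 + 653 + 497 = 4540
Divide by 8: 4540 / 8 = 567.50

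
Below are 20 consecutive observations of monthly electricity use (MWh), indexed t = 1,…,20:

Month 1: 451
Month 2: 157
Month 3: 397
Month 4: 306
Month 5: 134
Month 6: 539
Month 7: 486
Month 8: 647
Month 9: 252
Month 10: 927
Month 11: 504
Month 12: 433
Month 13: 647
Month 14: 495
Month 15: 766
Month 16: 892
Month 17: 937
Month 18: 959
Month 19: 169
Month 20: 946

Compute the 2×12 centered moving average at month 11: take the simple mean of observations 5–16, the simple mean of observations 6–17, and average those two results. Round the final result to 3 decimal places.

Sum over 5–16: 134 + 539 + 486 + 647 + 252 + 927 + 504 + 433 + 647 + 495 + 766 + 892 = 6722
Sum over 6–17: 539 + 486 + 647 + 252 + 927 + 504 + 433 + 647 + 495 + 766 + 892 + 937 = 7525
CMA at t=11 = (6722 + 7525) / (2·12) = 14247 / 24 = 593.625

593.625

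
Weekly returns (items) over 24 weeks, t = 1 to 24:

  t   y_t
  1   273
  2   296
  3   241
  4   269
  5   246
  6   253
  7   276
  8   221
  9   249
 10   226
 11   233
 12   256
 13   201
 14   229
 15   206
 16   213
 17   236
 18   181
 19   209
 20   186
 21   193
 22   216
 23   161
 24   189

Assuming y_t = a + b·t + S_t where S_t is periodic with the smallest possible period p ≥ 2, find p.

First differences y_{t+1} − y_t: 23, -55, 28, -23, 7, 23, -55, 28, -23, 7, 23, -55, …
The difference pattern repeats every 5 terms and not for any smaller step, so p = 5.

5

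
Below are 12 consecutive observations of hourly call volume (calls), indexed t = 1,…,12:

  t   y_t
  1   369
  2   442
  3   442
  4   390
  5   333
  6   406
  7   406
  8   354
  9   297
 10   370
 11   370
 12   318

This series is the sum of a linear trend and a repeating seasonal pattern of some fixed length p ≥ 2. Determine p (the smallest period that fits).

4

First differences y_{t+1} − y_t: 73, 0, -52, -57, 73, 0, -52, -57, 73, 0, …
The difference pattern repeats every 4 terms and not for any smaller step, so p = 4.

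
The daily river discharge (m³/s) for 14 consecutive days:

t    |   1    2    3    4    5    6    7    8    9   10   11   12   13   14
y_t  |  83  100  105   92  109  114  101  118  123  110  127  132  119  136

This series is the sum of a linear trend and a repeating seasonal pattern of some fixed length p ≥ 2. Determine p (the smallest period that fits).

First differences y_{t+1} − y_t: 17, 5, -13, 17, 5, -13, 17, 5, …
The difference pattern repeats every 3 terms and not for any smaller step, so p = 3.

3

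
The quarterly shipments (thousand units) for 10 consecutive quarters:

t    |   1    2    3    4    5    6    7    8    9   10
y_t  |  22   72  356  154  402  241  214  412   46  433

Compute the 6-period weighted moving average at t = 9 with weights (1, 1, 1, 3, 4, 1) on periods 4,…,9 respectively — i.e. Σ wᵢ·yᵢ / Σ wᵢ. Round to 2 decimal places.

284.82

Weighted sum: 1·154 + 1·402 + 1·241 + 3·214 + 4·412 + 1·46 = 154 + 402 + 241 + 642 + 1648 + 46 = 3133
Weight total: 1 + 1 + 1 + 3 + 4 + 1 = 11
WMA = 3133 / 11 = 284.82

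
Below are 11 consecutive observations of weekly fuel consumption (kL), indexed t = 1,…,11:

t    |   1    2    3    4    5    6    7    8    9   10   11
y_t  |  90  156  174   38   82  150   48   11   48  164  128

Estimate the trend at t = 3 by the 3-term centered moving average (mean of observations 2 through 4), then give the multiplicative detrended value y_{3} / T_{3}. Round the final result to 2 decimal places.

1.42

Trend T_3 = (156 + 174 + 38) / 3 = 368/3 = 122.6667
Ratio to trend: 174 / 122.6667 = 1.42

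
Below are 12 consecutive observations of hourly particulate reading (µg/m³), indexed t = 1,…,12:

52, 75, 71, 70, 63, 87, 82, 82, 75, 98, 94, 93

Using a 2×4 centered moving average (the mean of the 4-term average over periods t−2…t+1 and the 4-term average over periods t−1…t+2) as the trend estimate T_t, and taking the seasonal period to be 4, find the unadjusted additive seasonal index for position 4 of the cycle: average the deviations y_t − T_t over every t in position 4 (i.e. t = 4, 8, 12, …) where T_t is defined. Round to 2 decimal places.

-1.06

Season position 4 occurs at t = 4, 8 (where T_t is defined).
t=4: T_4 = 71.2500; y_4 − T_4 = 70 − 71.2500 = -1.2500
t=8: T_8 = 82.8750; y_8 − T_8 = 82 − 82.8750 = -0.8750
Mean deviation: (-1.2500 + -0.8750) / 2 = -1.06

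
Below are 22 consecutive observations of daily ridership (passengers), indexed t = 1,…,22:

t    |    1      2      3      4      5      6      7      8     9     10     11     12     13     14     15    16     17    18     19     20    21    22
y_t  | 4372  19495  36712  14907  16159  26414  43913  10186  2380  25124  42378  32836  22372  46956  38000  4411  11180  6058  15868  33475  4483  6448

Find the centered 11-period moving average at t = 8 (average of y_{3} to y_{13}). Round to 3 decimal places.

24852.818

Sum of periods 3–13: 36712 + 14907 + 16159 + 26414 + 43913 + 10186 + 2380 + 25124 + 42378 + 32836 + 22372 = 273381
Divide by 11: 273381 / 11 = 24852.818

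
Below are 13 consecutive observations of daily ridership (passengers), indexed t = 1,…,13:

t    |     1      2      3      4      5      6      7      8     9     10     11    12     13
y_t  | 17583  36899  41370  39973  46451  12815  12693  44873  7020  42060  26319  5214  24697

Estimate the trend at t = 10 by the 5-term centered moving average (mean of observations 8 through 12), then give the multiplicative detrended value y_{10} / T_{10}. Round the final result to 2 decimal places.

1.68

Trend T_10 = (44873 + 7020 + 42060 + 26319 + 5214) / 5 = 125486/5 = 25097.2000
Ratio to trend: 42060 / 25097.2000 = 1.68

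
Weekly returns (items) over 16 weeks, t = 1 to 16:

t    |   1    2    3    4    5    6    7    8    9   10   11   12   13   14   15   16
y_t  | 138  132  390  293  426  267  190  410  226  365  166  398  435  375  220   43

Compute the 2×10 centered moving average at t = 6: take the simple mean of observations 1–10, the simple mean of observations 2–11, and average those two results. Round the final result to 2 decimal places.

Sum over 1–10: 138 + 132 + 390 + 293 + 426 + 267 + 190 + 410 + 226 + 365 = 2837
Sum over 2–11: 132 + 390 + 293 + 426 + 267 + 190 + 410 + 226 + 365 + 166 = 2865
CMA at t=6 = (2837 + 2865) / (2·10) = 5702 / 20 = 285.10

285.10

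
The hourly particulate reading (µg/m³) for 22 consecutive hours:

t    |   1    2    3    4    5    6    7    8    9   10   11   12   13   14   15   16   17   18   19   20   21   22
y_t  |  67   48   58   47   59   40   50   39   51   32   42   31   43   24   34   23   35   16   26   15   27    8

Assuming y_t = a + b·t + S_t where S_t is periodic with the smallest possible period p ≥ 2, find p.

First differences y_{t+1} − y_t: -19, 10, -11, 12, -19, 10, -11, 12, -19, 10, …
The difference pattern repeats every 4 terms and not for any smaller step, so p = 4.

4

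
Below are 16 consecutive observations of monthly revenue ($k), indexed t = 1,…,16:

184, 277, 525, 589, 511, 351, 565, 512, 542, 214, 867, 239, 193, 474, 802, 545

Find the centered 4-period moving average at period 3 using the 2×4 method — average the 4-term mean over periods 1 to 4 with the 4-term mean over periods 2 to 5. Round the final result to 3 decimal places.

434.625

Sum over 1–4: 184 + 277 + 525 + 589 = 1575
Sum over 2–5: 277 + 525 + 589 + 511 = 1902
CMA at t=3 = (1575 + 1902) / (2·4) = 3477 / 8 = 434.625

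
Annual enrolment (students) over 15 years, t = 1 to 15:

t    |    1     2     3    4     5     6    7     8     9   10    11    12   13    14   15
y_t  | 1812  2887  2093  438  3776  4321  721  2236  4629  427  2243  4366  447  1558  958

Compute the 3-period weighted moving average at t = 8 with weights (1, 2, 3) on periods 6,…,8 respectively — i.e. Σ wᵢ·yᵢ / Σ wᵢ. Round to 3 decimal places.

2078.500

Weighted sum: 1·4321 + 2·721 + 3·2236 = 4321 + 1442 + 6708 = 12471
Weight total: 1 + 2 + 3 = 6
WMA = 12471 / 6 = 2078.500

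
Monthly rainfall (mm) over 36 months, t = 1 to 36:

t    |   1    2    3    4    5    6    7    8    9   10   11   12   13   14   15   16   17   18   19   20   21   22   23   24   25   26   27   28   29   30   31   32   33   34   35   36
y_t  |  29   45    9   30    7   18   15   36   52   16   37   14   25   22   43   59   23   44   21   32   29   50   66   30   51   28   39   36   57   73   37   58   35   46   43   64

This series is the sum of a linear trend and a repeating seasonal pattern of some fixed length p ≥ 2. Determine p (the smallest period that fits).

7

First differences y_{t+1} − y_t: 16, -36, 21, -23, 11, -3, 21, 16, -36, 21, -23, 11, -3, 21, 16, -36, …
The difference pattern repeats every 7 terms and not for any smaller step, so p = 7.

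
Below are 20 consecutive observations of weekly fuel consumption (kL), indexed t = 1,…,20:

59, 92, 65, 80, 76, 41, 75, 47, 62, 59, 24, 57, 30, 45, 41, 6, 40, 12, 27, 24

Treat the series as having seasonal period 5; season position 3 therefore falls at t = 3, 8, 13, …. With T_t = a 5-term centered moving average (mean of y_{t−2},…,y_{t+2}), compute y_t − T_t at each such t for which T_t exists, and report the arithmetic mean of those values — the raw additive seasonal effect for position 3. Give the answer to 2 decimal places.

Season position 3 occurs at t = 3, 8, 13, 18 (where T_t is defined).
t=3: T_3 = 74.4000; y_3 − T_3 = 65 − 74.4000 = -9.4000
t=8: T_8 = 56.8000; y_8 − T_8 = 47 − 56.8000 = -9.8000
t=13: T_13 = 39.4000; y_13 − T_13 = 30 − 39.4000 = -9.4000
t=18: T_18 = 21.8000; y_18 − T_18 = 12 − 21.8000 = -9.8000
Mean deviation: (-9.4000 + -9.8000 + -9.4000 + -9.8000) / 4 = -9.60

-9.60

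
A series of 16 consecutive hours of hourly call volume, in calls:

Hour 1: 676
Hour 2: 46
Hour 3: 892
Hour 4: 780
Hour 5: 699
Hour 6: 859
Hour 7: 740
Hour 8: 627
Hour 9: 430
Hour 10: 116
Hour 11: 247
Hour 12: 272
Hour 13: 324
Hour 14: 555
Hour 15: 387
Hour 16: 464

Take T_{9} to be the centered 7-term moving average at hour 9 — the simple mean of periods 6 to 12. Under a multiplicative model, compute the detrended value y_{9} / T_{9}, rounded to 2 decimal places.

0.91

Trend T_9 = (859 + 740 + 627 + 430 + 116 + 247 + 272) / 7 = 3291/7 = 470.1429
Ratio to trend: 430 / 470.1429 = 0.91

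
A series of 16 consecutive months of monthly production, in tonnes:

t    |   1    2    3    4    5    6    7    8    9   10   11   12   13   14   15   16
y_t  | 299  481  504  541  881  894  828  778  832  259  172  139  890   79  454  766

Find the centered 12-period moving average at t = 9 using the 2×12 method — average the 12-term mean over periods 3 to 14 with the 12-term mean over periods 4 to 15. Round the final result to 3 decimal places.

564.333

Sum over 3–14: 504 + 541 + 881 + 894 + 828 + 778 + 832 + 259 + 172 + 139 + 890 + 79 = 6797
Sum over 4–15: 541 + 881 + 894 + 828 + 778 + 832 + 259 + 172 + 139 + 890 + 79 + 454 = 6747
CMA at t=9 = (6797 + 6747) / (2·12) = 13544 / 24 = 564.333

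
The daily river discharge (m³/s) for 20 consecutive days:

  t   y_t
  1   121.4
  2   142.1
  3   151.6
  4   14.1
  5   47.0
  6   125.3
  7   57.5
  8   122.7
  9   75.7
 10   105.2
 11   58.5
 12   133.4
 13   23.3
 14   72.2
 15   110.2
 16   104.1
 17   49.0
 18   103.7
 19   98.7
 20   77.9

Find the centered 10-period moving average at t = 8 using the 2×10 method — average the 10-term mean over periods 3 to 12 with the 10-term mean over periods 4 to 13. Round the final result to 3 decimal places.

Sum over 3–12: 151.6 + 14.1 + 47.0 + 125.3 + 57.5 + 122.7 + 75.7 + 105.2 + 58.5 + 133.4 = 891.0
Sum over 4–13: 14.1 + 47.0 + 125.3 + 57.5 + 122.7 + 75.7 + 105.2 + 58.5 + 133.4 + 23.3 = 762.7
CMA at t=8 = (891.0 + 762.7) / (2·10) = 1653.7 / 20 = 82.685

82.685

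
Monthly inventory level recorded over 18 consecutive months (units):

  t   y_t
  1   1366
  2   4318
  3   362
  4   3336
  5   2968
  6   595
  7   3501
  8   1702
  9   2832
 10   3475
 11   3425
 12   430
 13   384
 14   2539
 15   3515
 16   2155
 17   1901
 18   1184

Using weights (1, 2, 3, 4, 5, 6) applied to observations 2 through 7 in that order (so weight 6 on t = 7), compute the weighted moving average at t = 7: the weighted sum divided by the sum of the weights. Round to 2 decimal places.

Weighted sum: 1·4318 + 2·362 + 3·3336 + 4·2968 + 5·595 + 6·3501 = 4318 + 724 + 10008 + 11872 + 2975 + 21006 = 50903
Weight total: 1 + 2 + 3 + 4 + 5 + 6 = 21
WMA = 50903 / 21 = 2423.95

2423.95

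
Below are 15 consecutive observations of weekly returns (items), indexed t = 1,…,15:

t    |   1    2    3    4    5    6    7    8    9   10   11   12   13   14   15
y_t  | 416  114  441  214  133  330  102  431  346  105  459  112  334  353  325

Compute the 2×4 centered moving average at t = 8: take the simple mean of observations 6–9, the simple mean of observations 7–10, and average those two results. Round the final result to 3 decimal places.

274.125

Sum over 6–9: 330 + 102 + 431 + 346 = 1209
Sum over 7–10: 102 + 431 + 346 + 105 = 984
CMA at t=8 = (1209 + 984) / (2·4) = 2193 / 8 = 274.125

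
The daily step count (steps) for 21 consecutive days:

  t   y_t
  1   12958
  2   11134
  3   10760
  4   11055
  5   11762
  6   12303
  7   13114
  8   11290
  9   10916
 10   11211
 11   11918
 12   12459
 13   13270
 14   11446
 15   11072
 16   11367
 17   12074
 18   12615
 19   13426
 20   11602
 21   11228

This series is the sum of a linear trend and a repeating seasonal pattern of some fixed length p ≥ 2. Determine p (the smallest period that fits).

First differences y_{t+1} − y_t: -1824, -374, 295, 707, 541, 811, -1824, -374, 295, 707, 541, 811, -1824, -374, …
The difference pattern repeats every 6 terms and not for any smaller step, so p = 6.

6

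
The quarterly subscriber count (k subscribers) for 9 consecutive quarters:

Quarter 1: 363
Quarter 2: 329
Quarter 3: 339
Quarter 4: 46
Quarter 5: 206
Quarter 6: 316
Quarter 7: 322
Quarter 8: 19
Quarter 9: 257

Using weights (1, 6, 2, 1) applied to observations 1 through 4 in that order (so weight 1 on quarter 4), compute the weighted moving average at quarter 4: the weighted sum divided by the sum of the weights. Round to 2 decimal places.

306.10

Weighted sum: 1·363 + 6·329 + 2·339 + 1·46 = 363 + 1974 + 678 + 46 = 3061
Weight total: 1 + 6 + 2 + 1 = 10
WMA = 3061 / 10 = 306.10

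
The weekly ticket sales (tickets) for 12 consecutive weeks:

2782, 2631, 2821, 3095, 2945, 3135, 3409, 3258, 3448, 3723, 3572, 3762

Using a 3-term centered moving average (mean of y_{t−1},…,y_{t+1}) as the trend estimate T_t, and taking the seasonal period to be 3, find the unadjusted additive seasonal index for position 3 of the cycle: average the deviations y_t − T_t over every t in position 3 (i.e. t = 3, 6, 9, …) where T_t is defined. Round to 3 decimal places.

Season position 3 occurs at t = 3, 6, 9 (where T_t is defined).
t=3: T_3 = 2849.00000; y_3 − T_3 = 2821 − 2849.00000 = -28.00000
t=6: T_6 = 3163.00000; y_6 − T_6 = 3135 − 3163.00000 = -28.00000
t=9: T_9 = 3476.33333; y_9 − T_9 = 3448 − 3476.33333 = -28.33333
Mean deviation: (-28.00000 + -28.00000 + -28.33333) / 3 = -28.111

-28.111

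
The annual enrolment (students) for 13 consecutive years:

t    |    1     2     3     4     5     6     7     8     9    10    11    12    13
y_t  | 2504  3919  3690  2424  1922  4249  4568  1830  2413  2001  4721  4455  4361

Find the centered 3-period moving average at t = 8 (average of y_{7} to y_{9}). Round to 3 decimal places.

2937.000

Sum of periods 7–9: 4568 + 1830 + 2413 = 8811
Divide by 3: 8811 / 3 = 2937.000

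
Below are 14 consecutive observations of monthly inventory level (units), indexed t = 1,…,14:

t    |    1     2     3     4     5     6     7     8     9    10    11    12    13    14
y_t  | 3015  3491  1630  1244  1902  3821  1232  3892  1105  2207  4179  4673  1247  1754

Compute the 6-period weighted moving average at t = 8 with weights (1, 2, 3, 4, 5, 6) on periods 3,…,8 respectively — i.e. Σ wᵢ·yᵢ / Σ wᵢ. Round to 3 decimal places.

2600.952

Weighted sum: 1·1630 + 2·1244 + 3·1902 + 4·3821 + 5·1232 + 6·3892 = 1630 + 2488 + 5706 + 15284 + 6160 + 23352 = 54620
Weight total: 1 + 2 + 3 + 4 + 5 + 6 = 21
WMA = 54620 / 21 = 2600.952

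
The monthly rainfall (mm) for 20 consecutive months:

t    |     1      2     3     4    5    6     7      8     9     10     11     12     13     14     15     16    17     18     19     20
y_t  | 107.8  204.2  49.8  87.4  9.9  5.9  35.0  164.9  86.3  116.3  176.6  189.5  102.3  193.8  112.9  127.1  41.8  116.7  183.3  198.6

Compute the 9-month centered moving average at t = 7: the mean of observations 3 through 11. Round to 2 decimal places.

Sum of periods 3–11: 49.8 + 87.4 + 9.9 + 5.9 + 35.0 + 164.9 + 86.3 + 116.3 + 176.6 = 732.1
Divide by 9: 732.1 / 9 = 81.34

81.34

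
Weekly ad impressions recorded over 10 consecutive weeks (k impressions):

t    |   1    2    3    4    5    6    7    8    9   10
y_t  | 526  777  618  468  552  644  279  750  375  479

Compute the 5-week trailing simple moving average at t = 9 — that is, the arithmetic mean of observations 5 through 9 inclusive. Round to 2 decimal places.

520.00

Sum of periods 5–9: 552 + 644 + 279 + 750 + 375 = 2600
Divide by 5: 2600 / 5 = 520.00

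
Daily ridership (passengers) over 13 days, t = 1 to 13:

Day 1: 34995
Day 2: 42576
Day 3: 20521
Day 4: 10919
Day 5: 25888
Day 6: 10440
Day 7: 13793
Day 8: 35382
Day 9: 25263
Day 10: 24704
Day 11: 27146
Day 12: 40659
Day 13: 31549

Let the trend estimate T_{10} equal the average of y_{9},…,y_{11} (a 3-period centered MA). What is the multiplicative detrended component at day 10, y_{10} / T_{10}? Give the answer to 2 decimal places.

0.96

Trend T_10 = (25263 + 24704 + 27146) / 3 = 77113/3 = 25704.3333
Ratio to trend: 24704 / 25704.3333 = 0.96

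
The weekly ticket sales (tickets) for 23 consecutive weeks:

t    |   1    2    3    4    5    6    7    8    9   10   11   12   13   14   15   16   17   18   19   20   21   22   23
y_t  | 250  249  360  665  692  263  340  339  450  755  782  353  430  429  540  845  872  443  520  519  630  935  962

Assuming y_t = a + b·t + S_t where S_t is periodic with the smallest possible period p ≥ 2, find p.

6

First differences y_{t+1} − y_t: -1, 111, 305, 27, -429, 77, -1, 111, 305, 27, -429, 77, -1, 111, …
The difference pattern repeats every 6 terms and not for any smaller step, so p = 6.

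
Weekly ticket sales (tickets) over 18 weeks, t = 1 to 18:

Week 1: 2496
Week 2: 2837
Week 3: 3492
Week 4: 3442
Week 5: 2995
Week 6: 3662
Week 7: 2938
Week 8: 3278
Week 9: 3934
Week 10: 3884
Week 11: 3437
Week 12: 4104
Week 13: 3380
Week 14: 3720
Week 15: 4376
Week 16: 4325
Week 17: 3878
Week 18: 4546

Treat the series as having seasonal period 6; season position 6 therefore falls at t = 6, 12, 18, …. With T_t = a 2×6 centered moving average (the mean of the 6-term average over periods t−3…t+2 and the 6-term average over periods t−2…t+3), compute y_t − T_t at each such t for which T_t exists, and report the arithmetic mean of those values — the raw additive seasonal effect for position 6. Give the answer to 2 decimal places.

Season position 6 occurs at t = 6, 12 (where T_t is defined).
t=6: T_6 = 3338.0000; y_6 − T_6 = 3662 − 3338.0000 = 324.0000
t=12: T_12 = 3780.0000; y_12 − T_12 = 4104 − 3780.0000 = 324.0000
Mean deviation: (324.0000 + 324.0000) / 2 = 324.00

324.00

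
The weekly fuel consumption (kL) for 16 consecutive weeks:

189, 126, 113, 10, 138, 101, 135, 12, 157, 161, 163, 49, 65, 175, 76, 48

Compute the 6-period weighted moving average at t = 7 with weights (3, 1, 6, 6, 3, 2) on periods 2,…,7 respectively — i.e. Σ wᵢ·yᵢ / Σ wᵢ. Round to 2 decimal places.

Weighted sum: 3·126 + 1·113 + 6·10 + 6·138 + 3·101 + 2·135 = 378 + 113 + 60 + 828 + 303 + 270 = 1952
Weight total: 3 + 1 + 6 + 6 + 3 + 2 = 21
WMA = 1952 / 21 = 92.95

92.95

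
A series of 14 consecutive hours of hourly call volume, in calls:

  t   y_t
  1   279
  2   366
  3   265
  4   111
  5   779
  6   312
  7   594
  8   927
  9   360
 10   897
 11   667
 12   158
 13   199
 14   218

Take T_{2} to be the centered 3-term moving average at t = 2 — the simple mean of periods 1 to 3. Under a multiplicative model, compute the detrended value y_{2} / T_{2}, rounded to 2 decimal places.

1.21

Trend T_2 = (279 + 366 + 265) / 3 = 910/3 = 303.3333
Ratio to trend: 366 / 303.3333 = 1.21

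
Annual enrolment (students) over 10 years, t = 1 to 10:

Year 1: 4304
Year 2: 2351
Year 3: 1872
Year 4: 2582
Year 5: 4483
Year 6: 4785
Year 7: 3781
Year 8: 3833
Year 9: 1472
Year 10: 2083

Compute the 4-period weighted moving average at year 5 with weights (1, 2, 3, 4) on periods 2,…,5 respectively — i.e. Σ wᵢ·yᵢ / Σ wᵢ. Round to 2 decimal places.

3177.30

Weighted sum: 1·2351 + 2·1872 + 3·2582 + 4·4483 = 2351 + 3744 + 7746 + 17932 = 31773
Weight total: 1 + 2 + 3 + 4 = 10
WMA = 31773 / 10 = 3177.30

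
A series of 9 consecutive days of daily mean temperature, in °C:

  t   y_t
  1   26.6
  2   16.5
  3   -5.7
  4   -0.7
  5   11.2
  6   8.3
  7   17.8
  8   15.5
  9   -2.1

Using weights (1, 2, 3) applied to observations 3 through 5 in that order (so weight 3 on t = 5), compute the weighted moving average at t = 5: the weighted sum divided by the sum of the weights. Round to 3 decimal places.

Weighted sum: 1·-5.7 + 2·-0.7 + 3·11.2 = -5.7 + -1.4 + 33.6 = 26.5
Weight total: 1 + 2 + 3 = 6
WMA = 26.5 / 6 = 4.417

4.417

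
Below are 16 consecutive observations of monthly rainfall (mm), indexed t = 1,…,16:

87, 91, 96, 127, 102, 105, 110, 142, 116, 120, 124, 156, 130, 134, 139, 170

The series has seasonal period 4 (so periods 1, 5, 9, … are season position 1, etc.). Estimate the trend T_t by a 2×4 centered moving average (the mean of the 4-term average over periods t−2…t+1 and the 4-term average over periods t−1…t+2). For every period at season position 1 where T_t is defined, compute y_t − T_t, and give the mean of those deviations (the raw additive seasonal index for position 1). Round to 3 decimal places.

-7.625

Season position 1 occurs at t = 5, 9, 13 (where T_t is defined).
t=5: T_5 = 109.25000; y_5 − T_5 = 102 − 109.25000 = -7.25000
t=9: T_9 = 123.75000; y_9 − T_9 = 116 − 123.75000 = -7.75000
t=13: T_13 = 137.87500; y_13 − T_13 = 130 − 137.87500 = -7.87500
Mean deviation: (-7.25000 + -7.75000 + -7.87500) / 3 = -7.625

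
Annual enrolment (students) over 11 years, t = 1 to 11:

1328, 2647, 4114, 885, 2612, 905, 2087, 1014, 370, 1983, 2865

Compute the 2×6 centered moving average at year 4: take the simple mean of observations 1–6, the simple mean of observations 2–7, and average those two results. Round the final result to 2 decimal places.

Sum over 1–6: 1328 + 2647 + 4114 + 885 + 2612 + 905 = 12491
Sum over 2–7: 2647 + 4114 + 885 + 2612 + 905 + 2087 = 13250
CMA at t=4 = (12491 + 13250) / (2·6) = 25741 / 12 = 2145.08

2145.08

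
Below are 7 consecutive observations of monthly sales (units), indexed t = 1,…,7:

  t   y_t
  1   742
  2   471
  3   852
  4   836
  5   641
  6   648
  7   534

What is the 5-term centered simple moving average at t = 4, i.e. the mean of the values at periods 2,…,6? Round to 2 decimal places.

Sum of periods 2–6: 471 + 852 + 836 + 641 + 648 = 3448
Divide by 5: 3448 / 5 = 689.60

689.60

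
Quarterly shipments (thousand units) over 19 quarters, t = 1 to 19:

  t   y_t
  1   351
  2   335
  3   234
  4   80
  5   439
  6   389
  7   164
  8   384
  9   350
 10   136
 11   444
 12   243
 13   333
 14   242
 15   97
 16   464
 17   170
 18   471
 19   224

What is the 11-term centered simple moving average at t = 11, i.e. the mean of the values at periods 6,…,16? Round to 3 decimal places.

Sum of periods 6–16: 389 + 164 + 384 + 350 + 136 + 444 + 243 + 333 + 242 + 97 + 464 = 3246
Divide by 11: 3246 / 11 = 295.091

295.091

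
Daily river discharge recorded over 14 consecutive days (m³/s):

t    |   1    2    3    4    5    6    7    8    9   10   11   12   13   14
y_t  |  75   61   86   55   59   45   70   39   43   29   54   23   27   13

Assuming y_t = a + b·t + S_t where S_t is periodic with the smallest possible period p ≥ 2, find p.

4

First differences y_{t+1} − y_t: -14, 25, -31, 4, -14, 25, -31, 4, -14, 25, …
The difference pattern repeats every 4 terms and not for any smaller step, so p = 4.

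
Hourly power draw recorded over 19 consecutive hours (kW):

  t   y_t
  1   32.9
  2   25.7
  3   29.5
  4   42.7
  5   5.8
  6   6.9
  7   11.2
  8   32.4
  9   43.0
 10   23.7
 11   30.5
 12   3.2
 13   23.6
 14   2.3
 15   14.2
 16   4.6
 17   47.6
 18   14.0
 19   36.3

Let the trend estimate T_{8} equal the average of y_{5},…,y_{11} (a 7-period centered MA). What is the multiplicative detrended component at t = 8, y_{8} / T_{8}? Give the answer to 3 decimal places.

1.478

Trend T_8 = (5.8 + 6.9 + 11.2 + 32.4 + 43.0 + 23.7 + 30.5) / 7 = 153.5/7 = 21.92857
Ratio to trend: 32.4 / 21.92857 = 1.478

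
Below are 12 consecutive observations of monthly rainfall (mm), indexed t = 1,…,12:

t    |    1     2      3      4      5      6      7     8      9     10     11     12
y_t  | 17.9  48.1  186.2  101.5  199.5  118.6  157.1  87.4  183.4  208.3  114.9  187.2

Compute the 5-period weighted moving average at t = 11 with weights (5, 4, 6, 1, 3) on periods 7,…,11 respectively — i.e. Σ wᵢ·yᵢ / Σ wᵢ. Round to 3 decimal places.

146.763

Weighted sum: 5·157.1 + 4·87.4 + 6·183.4 + 1·208.3 + 3·114.9 = 785.5 + 349.6 + 1100.4 + 208.3 + 344.7 = 2788.5
Weight total: 5 + 4 + 6 + 1 + 3 = 19
WMA = 2788.5 / 19 = 146.763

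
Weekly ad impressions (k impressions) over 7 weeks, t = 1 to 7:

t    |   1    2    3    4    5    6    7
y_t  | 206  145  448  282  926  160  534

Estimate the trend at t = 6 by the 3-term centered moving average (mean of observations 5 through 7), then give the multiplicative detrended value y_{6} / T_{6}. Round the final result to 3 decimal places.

Trend T_6 = (926 + 160 + 534) / 3 = 1620/3 = 540.00000
Ratio to trend: 160 / 540.00000 = 0.296

0.296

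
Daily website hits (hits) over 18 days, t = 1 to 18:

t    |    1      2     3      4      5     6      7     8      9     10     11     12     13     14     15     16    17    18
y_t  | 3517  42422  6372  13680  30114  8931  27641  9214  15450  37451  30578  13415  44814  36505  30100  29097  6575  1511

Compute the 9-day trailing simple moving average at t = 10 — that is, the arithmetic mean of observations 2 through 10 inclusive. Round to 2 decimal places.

21252.78

Sum of periods 2–10: 42422 + 6372 + 13680 + 30114 + 8931 + 27641 + 9214 + 15450 + 37451 = 191275
Divide by 9: 191275 / 9 = 21252.78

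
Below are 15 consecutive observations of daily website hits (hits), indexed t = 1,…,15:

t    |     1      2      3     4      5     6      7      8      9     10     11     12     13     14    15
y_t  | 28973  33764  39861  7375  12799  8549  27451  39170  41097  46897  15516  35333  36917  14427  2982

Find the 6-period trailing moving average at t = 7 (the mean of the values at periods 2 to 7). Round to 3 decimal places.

21633.167

Sum of periods 2–7: 33764 + 39861 + 7375 + 12799 + 8549 + 27451 = 129799
Divide by 6: 129799 / 6 = 21633.167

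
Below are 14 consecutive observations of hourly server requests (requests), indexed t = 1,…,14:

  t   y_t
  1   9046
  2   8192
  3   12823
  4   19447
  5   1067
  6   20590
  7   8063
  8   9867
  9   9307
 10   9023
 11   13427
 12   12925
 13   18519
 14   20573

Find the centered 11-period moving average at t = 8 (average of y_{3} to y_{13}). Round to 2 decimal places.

12278.00

Sum of periods 3–13: 12823 + 19447 + 1067 + 20590 + 8063 + 9867 + 9307 + 9023 + 13427 + 12925 + 18519 = 135058
Divide by 11: 135058 / 11 = 12278.00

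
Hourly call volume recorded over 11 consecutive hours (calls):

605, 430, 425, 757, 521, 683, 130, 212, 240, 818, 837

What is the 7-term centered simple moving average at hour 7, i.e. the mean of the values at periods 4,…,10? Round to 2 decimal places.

Sum of periods 4–10: 757 + 521 + 683 + 130 + 212 + 240 + 818 = 3361
Divide by 7: 3361 / 7 = 480.14

480.14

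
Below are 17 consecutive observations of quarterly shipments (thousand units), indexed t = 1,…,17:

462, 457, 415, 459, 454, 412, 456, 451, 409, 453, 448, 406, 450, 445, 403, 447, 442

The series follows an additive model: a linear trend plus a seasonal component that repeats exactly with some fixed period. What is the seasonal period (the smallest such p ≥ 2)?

3

First differences y_{t+1} − y_t: -5, -42, 44, -5, -42, 44, -5, -42, …
The difference pattern repeats every 3 terms and not for any smaller step, so p = 3.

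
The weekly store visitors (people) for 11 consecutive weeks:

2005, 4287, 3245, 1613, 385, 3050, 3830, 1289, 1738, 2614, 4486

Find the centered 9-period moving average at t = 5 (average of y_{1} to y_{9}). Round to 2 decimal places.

Sum of periods 1–9: 2005 + 4287 + 3245 + 1613 + 385 + 3050 + 3830 + 1289 + 1738 = 21442
Divide by 9: 21442 / 9 = 2382.44

2382.44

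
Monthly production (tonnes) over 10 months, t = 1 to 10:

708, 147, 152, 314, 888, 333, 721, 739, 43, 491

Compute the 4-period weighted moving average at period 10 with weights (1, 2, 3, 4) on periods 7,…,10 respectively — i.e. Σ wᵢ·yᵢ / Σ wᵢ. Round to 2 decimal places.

429.20

Weighted sum: 1·721 + 2·739 + 3·43 + 4·491 = 721 + 1478 + 129 + 1964 = 4292
Weight total: 1 + 2 + 3 + 4 = 10
WMA = 4292 / 10 = 429.20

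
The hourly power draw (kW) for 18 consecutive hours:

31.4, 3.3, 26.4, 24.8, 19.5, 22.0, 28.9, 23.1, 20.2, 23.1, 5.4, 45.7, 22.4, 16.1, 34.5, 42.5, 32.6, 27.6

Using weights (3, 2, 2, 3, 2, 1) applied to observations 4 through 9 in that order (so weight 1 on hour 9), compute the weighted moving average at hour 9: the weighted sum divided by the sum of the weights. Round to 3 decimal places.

23.885

Weighted sum: 3·24.8 + 2·19.5 + 2·22.0 + 3·28.9 + 2·23.1 + 1·20.2 = 74.4 + 39.0 + 44.0 + 86.7 + 46.2 + 20.2 = 310.5
Weight total: 3 + 2 + 2 + 3 + 2 + 1 = 13
WMA = 310.5 / 13 = 23.885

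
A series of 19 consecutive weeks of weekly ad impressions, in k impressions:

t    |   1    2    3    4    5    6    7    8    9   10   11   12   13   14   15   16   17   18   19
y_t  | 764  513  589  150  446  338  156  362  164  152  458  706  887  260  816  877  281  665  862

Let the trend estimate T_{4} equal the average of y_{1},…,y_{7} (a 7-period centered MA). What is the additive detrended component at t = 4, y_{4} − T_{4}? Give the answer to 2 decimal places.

Trend T_4 = (764 + 513 + 589 + 150 + 446 + 338 + 156) / 7 = 2956/7 = 422.2857
Detrended value: 150 − 422.2857 = -272.29

-272.29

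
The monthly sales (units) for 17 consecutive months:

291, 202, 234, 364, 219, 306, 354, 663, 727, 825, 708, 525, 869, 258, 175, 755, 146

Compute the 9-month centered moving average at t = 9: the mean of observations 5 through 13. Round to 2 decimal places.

Sum of periods 5–13: 219 + 306 + 354 + 663 + 727 + 825 + 708 + 525 + 869 = 5196
Divide by 9: 5196 / 9 = 577.33

577.33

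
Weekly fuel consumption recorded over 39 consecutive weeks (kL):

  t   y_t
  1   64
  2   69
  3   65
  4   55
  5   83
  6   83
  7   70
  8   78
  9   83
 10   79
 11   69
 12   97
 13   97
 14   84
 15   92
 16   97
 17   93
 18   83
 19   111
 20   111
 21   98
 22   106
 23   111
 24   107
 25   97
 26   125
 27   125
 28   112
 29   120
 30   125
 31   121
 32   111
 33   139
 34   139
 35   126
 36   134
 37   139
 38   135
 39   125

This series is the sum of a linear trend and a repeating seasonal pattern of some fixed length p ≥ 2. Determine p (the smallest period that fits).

First differences y_{t+1} − y_t: 5, -4, -10, 28, 0, -13, 8, 5, -4, -10, 28, 0, -13, 8, 5, -4, …
The difference pattern repeats every 7 terms and not for any smaller step, so p = 7.

7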